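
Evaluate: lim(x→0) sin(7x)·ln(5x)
This is a 0·∞ indeterminate form.

Rewrite 0·∞ as a quotient (0/0 or ∞/∞ form), then apply L'Hôpital's rule:
  lim(x→0) sin(7x)·ln(5x) = 0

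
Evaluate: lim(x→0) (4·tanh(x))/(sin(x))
This is a 0/0 indeterminate form.

Apply L'Hôpital's rule: differentiate numerator and denominator separately.
  f(x) = 4·tanh(x)   ⇒   f'(x) = 4 - 4·tanh(x)^2
  g(x) = sin(x)   ⇒   g'(x) = cos(x)
  lim(x→0) f'(x)/g'(x) = lim(x→0) (4 - 4·tanh(x)^2)/(cos(x))
  = 4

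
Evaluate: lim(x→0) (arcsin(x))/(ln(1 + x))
This is a 0/0 indeterminate form.

Apply L'Hôpital's rule: differentiate numerator and denominator separately.
  f(x) = asin(x)   ⇒   f'(x) = 1/sqrt(1 - x^2)
  g(x) = ln(x + 1)   ⇒   g'(x) = 1/(x + 1)
  lim(x→0) f'(x)/g'(x) = lim(x→0) (1/sqrt(1 - x^2))/(1/(x + 1))
  = 1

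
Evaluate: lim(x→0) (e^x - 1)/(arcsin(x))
This is a 0/0 indeterminate form.

Apply L'Hôpital's rule: differentiate numerator and denominator separately.
  f(x) = e^(x) - 1   ⇒   f'(x) = e^(x)
  g(x) = asin(x)   ⇒   g'(x) = 1/sqrt(1 - x^2)
  lim(x→0) f'(x)/g'(x) = lim(x→0) (e^(x))/(1/sqrt(1 - x^2))
  = 1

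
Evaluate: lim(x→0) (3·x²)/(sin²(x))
This is a 0/0 indeterminate form.

Apply L'Hôpital's rule: differentiate numerator and denominator separately.
  f(x) = 3·x^2   ⇒   f'(x) = 6·x
  g(x) = sin(x)^2   ⇒   g'(x) = 2·sin(x)·cos(x)
  lim(x→0) f'(x)/g'(x) = lim(x→0) (6·x)/(2·sin(x)·cos(x))
  = 3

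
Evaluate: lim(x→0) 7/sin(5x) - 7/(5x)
This is an ∞-∞ indeterminate form.

Combine fractions or rationalize to convert ∞-∞ to 0/0 form:
  lim(x→0) 7/sin(5x) - 7/(5x) = 0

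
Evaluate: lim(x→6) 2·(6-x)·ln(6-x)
This is a 0·∞ indeterminate form.

Rewrite 0·∞ as a quotient (0/0 or ∞/∞ form), then apply L'Hôpital's rule:
  lim(x→6) 2·(6-x)·ln(6-x) = 0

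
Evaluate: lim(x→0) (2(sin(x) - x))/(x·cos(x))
This is a 0/0 indeterminate form.

Apply L'Hôpital's rule: differentiate numerator and denominator separately.
  f(x) = -2·x + 2·sin(x)   ⇒   f'(x) = 2·cos(x) - 2
  g(x) = x·cos(x)   ⇒   g'(x) = -x·sin(x) + cos(x)
  lim(x→0) f'(x)/g'(x) = lim(x→0) (2·cos(x) - 2)/(-x·sin(x) + cos(x))
  = 0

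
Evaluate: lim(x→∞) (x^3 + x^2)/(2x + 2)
This is an ∞/∞ indeterminate form.

Apply L'Hôpital's rule: differentiate numerator and denominator separately.
  f(x) = x^3 + x^2   ⇒   f'(x) = 3·x^2 + 2·x
  g(x) = 2·x + 2   ⇒   g'(x) = 2
  lim(x→∞) f'(x)/g'(x) = lim(x→∞) (3·x^2 + 2·x)/(2)
  = ∞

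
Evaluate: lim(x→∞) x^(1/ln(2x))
This is an exponential indeterminate form.

For exponential indeterminate forms, take the natural log:
  Let L = lim(x→∞) x^(1/ln(2x))
  Then ln(L) = lim(x→∞) [exponent × ln(base)]
  Evaluate using L'Hôpital or standard limits, then exponentiate.
  L = e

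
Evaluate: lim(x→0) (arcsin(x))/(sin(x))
This is a 0/0 indeterminate form.

Apply L'Hôpital's rule: differentiate numerator and denominator separately.
  f(x) = asin(x)   ⇒   f'(x) = 1/sqrt(1 - x^2)
  g(x) = sin(x)   ⇒   g'(x) = cos(x)
  lim(x→0) f'(x)/g'(x) = lim(x→0) (1/sqrt(1 - x^2))/(cos(x))
  = 1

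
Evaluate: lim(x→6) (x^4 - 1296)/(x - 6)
This is a standard limit.

Factor or rationalize the expression:
  lim(x→6) (x^4 - 1296)/(x - 6) = 864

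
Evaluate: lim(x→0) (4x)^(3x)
This is an exponential indeterminate form.

For exponential indeterminate forms, take the natural log:
  Let L = lim(x→0) (4x)^(3x)
  Then ln(L) = lim(x→0) [exponent × ln(base)]
  Evaluate using L'Hôpital or standard limits, then exponentiate.
  L = 1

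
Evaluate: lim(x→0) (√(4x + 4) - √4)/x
This is a standard limit.

Factor or rationalize the expression:
  lim(x→0) (√(4x + 4) - √4)/x = 1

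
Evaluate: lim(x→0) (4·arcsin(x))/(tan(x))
This is a 0/0 indeterminate form.

Apply L'Hôpital's rule: differentiate numerator and denominator separately.
  f(x) = 4·asin(x)   ⇒   f'(x) = 4/sqrt(1 - x^2)
  g(x) = tan(x)   ⇒   g'(x) = tan(x)^2 + 1
  lim(x→0) f'(x)/g'(x) = lim(x→0) (4/sqrt(1 - x^2))/(tan(x)^2 + 1)
  = 4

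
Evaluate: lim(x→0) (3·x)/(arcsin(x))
This is a 0/0 indeterminate form.

Apply L'Hôpital's rule: differentiate numerator and denominator separately.
  f(x) = 3·x   ⇒   f'(x) = 3
  g(x) = asin(x)   ⇒   g'(x) = 1/sqrt(1 - x^2)
  lim(x→0) f'(x)/g'(x) = lim(x→0) (3)/(1/sqrt(1 - x^2))
  = 3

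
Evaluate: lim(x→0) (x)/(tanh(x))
This is a 0/0 indeterminate form.

Apply L'Hôpital's rule: differentiate numerator and denominator separately.
  f(x) = x   ⇒   f'(x) = 1
  g(x) = tanh(x)   ⇒   g'(x) = 1 - tanh(x)^2
  lim(x→0) f'(x)/g'(x) = lim(x→0) (1)/(1 - tanh(x)^2)
  = 1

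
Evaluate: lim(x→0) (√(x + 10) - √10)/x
This is a standard limit.

Factor or rationalize the expression:
  lim(x→0) (√(x + 10) - √10)/x = sqrt(10)/20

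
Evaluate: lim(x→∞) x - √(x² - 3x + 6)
This is an ∞-∞ indeterminate form.

Combine fractions or rationalize to convert ∞-∞ to 0/0 form:
  lim(x→∞) x - √(x² - 3x + 6) = 3/2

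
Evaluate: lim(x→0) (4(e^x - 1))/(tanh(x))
This is a 0/0 indeterminate form.

Apply L'Hôpital's rule: differentiate numerator and denominator separately.
  f(x) = 4·e^(x) - 4   ⇒   f'(x) = 4·e^(x)
  g(x) = tanh(x)   ⇒   g'(x) = 1 - tanh(x)^2
  lim(x→0) f'(x)/g'(x) = lim(x→0) (4·e^(x))/(1 - tanh(x)^2)
  = 4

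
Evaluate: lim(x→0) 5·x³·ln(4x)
This is a 0·∞ indeterminate form.

Rewrite 0·∞ as a quotient (0/0 or ∞/∞ form), then apply L'Hôpital's rule:
  lim(x→0) 5·x³·ln(4x) = 0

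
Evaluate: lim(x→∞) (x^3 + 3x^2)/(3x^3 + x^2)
This is an ∞/∞ indeterminate form.

Apply L'Hôpital's rule: differentiate numerator and denominator separately.
  f(x) = x^3 + 3·x^2   ⇒   f'(x) = 3·x^2 + 6·x
  g(x) = 3·x^3 + x^2   ⇒   g'(x) = 9·x^2 + 2·x
  lim(x→∞) f'(x)/g'(x) = lim(x→∞) (3·x^2 + 6·x)/(9·x^2 + 2·x)
  = 1/3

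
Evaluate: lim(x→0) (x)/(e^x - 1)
This is a 0/0 indeterminate form.

Apply L'Hôpital's rule: differentiate numerator and denominator separately.
  f(x) = x   ⇒   f'(x) = 1
  g(x) = e^(x) - 1   ⇒   g'(x) = e^(x)
  lim(x→0) f'(x)/g'(x) = lim(x→0) (1)/(e^(x))
  = 1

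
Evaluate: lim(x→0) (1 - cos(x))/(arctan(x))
This is a 0/0 indeterminate form.

Apply L'Hôpital's rule: differentiate numerator and denominator separately.
  f(x) = 1 - cos(x)   ⇒   f'(x) = sin(x)
  g(x) = atan(x)   ⇒   g'(x) = 1/(x^2 + 1)
  lim(x→0) f'(x)/g'(x) = lim(x→0) (sin(x))/(1/(x^2 + 1))
  = 0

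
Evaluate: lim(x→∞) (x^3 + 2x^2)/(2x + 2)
This is an ∞/∞ indeterminate form.

Apply L'Hôpital's rule: differentiate numerator and denominator separately.
  f(x) = x^3 + 2·x^2   ⇒   f'(x) = 3·x^2 + 4·x
  g(x) = 2·x + 2   ⇒   g'(x) = 2
  lim(x→∞) f'(x)/g'(x) = lim(x→∞) (3·x^2 + 4·x)/(2)
  = ∞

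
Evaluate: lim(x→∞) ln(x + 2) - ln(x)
This is an ∞-∞ indeterminate form.

Combine fractions or rationalize to convert ∞-∞ to 0/0 form:
  lim(x→∞) ln(x + 2) - ln(x) = 0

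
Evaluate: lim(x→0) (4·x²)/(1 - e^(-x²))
This is a 0/0 indeterminate form.

Apply L'Hôpital's rule: differentiate numerator and denominator separately.
  f(x) = 4·x^2   ⇒   f'(x) = 8·x
  g(x) = 1 - e^(-x^2)   ⇒   g'(x) = 2·x·e^(-x^2)
  lim(x→0) f'(x)/g'(x) = lim(x→0) (8·x)/(2·x·e^(-x^2))
  = 4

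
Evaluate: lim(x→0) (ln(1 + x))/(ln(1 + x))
This is a 0/0 indeterminate form.

Apply L'Hôpital's rule: differentiate numerator and denominator separately.
  f(x) = ln(x + 1)   ⇒   f'(x) = 1/(x + 1)
  g(x) = ln(x + 1)   ⇒   g'(x) = 1/(x + 1)
  lim(x→0) f'(x)/g'(x) = lim(x→0) (1/(x + 1))/(1/(x + 1))
  = 1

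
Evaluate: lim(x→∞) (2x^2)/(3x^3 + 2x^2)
This is an ∞/∞ indeterminate form.

Apply L'Hôpital's rule: differentiate numerator and denominator separately.
  f(x) = 2·x^2   ⇒   f'(x) = 4·x
  g(x) = 3·x^3 + 2·x^2   ⇒   g'(x) = 9·x^2 + 4·x
  lim(x→∞) f'(x)/g'(x) = lim(x→∞) (4·x)/(9·x^2 + 4·x)
  = 0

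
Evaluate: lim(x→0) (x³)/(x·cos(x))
This is a 0/0 indeterminate form.

Apply L'Hôpital's rule: differentiate numerator and denominator separately.
  f(x) = x^3   ⇒   f'(x) = 3·x^2
  g(x) = x·cos(x)   ⇒   g'(x) = -x·sin(x) + cos(x)
  lim(x→0) f'(x)/g'(x) = lim(x→0) (3·x^2)/(-x·sin(x) + cos(x))
  = 0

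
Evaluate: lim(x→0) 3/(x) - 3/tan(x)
This is an ∞-∞ indeterminate form.

Combine fractions or rationalize to convert ∞-∞ to 0/0 form:
  lim(x→0) 3/(x) - 3/tan(x) = 0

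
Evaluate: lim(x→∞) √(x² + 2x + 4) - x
This is an ∞-∞ indeterminate form.

Combine fractions or rationalize to convert ∞-∞ to 0/0 form:
  lim(x→∞) √(x² + 2x + 4) - x = 1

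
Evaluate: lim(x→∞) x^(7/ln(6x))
This is an exponential indeterminate form.

For exponential indeterminate forms, take the natural log:
  Let L = lim(x→∞) x^(7/ln(6x))
  Then ln(L) = lim(x→∞) [exponent × ln(base)]
  Evaluate using L'Hôpital or standard limits, then exponentiate.
  L = e^(7)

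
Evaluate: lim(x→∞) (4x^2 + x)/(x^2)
This is an ∞/∞ indeterminate form.

Apply L'Hôpital's rule: differentiate numerator and denominator separately.
  f(x) = 4·x^2 + x   ⇒   f'(x) = 8·x + 1
  g(x) = x^2   ⇒   g'(x) = 2·x
  lim(x→∞) f'(x)/g'(x) = lim(x→∞) (8·x + 1)/(2·x)
  = 4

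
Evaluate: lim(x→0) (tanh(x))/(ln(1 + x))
This is a 0/0 indeterminate form.

Apply L'Hôpital's rule: differentiate numerator and denominator separately.
  f(x) = tanh(x)   ⇒   f'(x) = 1 - tanh(x)^2
  g(x) = ln(x + 1)   ⇒   g'(x) = 1/(x + 1)
  lim(x→0) f'(x)/g'(x) = lim(x→0) (1 - tanh(x)^2)/(1/(x + 1))
  = 1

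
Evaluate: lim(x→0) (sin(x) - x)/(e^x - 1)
This is a 0/0 indeterminate form.

Apply L'Hôpital's rule: differentiate numerator and denominator separately.
  f(x) = -x + sin(x)   ⇒   f'(x) = cos(x) - 1
  g(x) = e^(x) - 1   ⇒   g'(x) = e^(x)
  lim(x→0) f'(x)/g'(x) = lim(x→0) (cos(x) - 1)/(e^(x))
  = 0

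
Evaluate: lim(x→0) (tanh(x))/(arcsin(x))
This is a 0/0 indeterminate form.

Apply L'Hôpital's rule: differentiate numerator and denominator separately.
  f(x) = tanh(x)   ⇒   f'(x) = 1 - tanh(x)^2
  g(x) = asin(x)   ⇒   g'(x) = 1/sqrt(1 - x^2)
  lim(x→0) f'(x)/g'(x) = lim(x→0) (1 - tanh(x)^2)/(1/sqrt(1 - x^2))
  = 1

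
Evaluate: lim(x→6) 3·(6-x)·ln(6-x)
This is a 0·∞ indeterminate form.

Rewrite 0·∞ as a quotient (0/0 or ∞/∞ form), then apply L'Hôpital's rule:
  lim(x→6) 3·(6-x)·ln(6-x) = 0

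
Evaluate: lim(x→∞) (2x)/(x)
This is an ∞/∞ indeterminate form.

Apply L'Hôpital's rule: differentiate numerator and denominator separately.
  f(x) = 2·x   ⇒   f'(x) = 2
  g(x) = x   ⇒   g'(x) = 1
  lim(x→∞) f'(x)/g'(x) = lim(x→∞) (2)/(1)
  = 2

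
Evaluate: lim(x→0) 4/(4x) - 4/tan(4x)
This is an ∞-∞ indeterminate form.

Combine fractions or rationalize to convert ∞-∞ to 0/0 form:
  lim(x→0) 4/(4x) - 4/tan(4x) = 0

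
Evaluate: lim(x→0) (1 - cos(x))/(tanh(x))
This is a 0/0 indeterminate form.

Apply L'Hôpital's rule: differentiate numerator and denominator separately.
  f(x) = 1 - cos(x)   ⇒   f'(x) = sin(x)
  g(x) = tanh(x)   ⇒   g'(x) = 1 - tanh(x)^2
  lim(x→0) f'(x)/g'(x) = lim(x→0) (sin(x))/(1 - tanh(x)^2)
  = 0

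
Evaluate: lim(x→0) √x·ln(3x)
This is a 0·∞ indeterminate form.

Rewrite 0·∞ as a quotient (0/0 or ∞/∞ form), then apply L'Hôpital's rule:
  lim(x→0) √x·ln(3x) = 0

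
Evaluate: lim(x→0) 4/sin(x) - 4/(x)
This is an ∞-∞ indeterminate form.

Combine fractions or rationalize to convert ∞-∞ to 0/0 form:
  lim(x→0) 4/sin(x) - 4/(x) = 0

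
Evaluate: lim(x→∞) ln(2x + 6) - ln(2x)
This is an ∞-∞ indeterminate form.

Combine fractions or rationalize to convert ∞-∞ to 0/0 form:
  lim(x→∞) ln(2x + 6) - ln(2x) = 0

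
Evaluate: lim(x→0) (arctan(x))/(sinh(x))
This is a 0/0 indeterminate form.

Apply L'Hôpital's rule: differentiate numerator and denominator separately.
  f(x) = atan(x)   ⇒   f'(x) = 1/(x^2 + 1)
  g(x) = sinh(x)   ⇒   g'(x) = cosh(x)
  lim(x→0) f'(x)/g'(x) = lim(x→0) (1/(x^2 + 1))/(cosh(x))
  = 1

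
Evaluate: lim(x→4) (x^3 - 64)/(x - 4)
This is a standard limit.

Factor or rationalize the expression:
  lim(x→4) (x^3 - 64)/(x - 4) = 48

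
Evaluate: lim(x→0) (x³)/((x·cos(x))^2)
This is a 0/0 indeterminate form.

Apply L'Hôpital's rule: differentiate numerator and denominator separately.
  f(x) = x^3   ⇒   f'(x) = 3·x^2
  g(x) = x^2·cos(x)^2   ⇒   g'(x) = -2·x^2·sin(x)·cos(x) + 2·x·cos(x)^2
  lim(x→0) f'(x)/g'(x) = lim(x→0) (3·x^2)/(-2·x^2·sin(x)·cos(x) + 2·x·cos(x)^2)
  = 0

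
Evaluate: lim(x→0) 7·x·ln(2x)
This is a 0·∞ indeterminate form.

Rewrite 0·∞ as a quotient (0/0 or ∞/∞ form), then apply L'Hôpital's rule:
  lim(x→0) 7·x·ln(2x) = 0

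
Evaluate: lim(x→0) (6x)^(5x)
This is an exponential indeterminate form.

For exponential indeterminate forms, take the natural log:
  Let L = lim(x→0) (6x)^(5x)
  Then ln(L) = lim(x→0) [exponent × ln(base)]
  Evaluate using L'Hôpital or standard limits, then exponentiate.
  L = 1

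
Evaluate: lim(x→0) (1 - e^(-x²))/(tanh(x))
This is a 0/0 indeterminate form.

Apply L'Hôpital's rule: differentiate numerator and denominator separately.
  f(x) = 1 - e^(-x^2)   ⇒   f'(x) = 2·x·e^(-x^2)
  g(x) = tanh(x)   ⇒   g'(x) = 1 - tanh(x)^2
  lim(x→0) f'(x)/g'(x) = lim(x→0) (2·x·e^(-x^2))/(1 - tanh(x)^2)
  = 0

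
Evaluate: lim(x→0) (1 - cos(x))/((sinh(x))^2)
This is a 0/0 indeterminate form.

Apply L'Hôpital's rule: differentiate numerator and denominator separately.
  f(x) = 1 - cos(x)   ⇒   f'(x) = sin(x)
  g(x) = sinh(x)^2   ⇒   g'(x) = 2·sinh(x)·cosh(x)
  lim(x→0) f'(x)/g'(x) = lim(x→0) (sin(x))/(2·sinh(x)·cosh(x))
  = 1/2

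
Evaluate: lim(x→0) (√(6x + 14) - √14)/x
This is a standard limit.

Factor or rationalize the expression:
  lim(x→0) (√(6x + 14) - √14)/x = 3·sqrt(14)/14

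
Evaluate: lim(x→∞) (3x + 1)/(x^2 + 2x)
This is an ∞/∞ indeterminate form.

Apply L'Hôpital's rule: differentiate numerator and denominator separately.
  f(x) = 3·x + 1   ⇒   f'(x) = 3
  g(x) = x^2 + 2·x   ⇒   g'(x) = 2·x + 2
  lim(x→∞) f'(x)/g'(x) = lim(x→∞) (3)/(2·x + 2)
  = 0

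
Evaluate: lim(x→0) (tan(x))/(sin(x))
This is a 0/0 indeterminate form.

Apply L'Hôpital's rule: differentiate numerator and denominator separately.
  f(x) = tan(x)   ⇒   f'(x) = tan(x)^2 + 1
  g(x) = sin(x)   ⇒   g'(x) = cos(x)
  lim(x→0) f'(x)/g'(x) = lim(x→0) (tan(x)^2 + 1)/(cos(x))
  = 1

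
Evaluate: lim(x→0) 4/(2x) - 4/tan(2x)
This is an ∞-∞ indeterminate form.

Combine fractions or rationalize to convert ∞-∞ to 0/0 form:
  lim(x→0) 4/(2x) - 4/tan(2x) = 0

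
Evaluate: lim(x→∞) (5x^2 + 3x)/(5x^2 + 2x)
This is an ∞/∞ indeterminate form.

Apply L'Hôpital's rule: differentiate numerator and denominator separately.
  f(x) = 5·x^2 + 3·x   ⇒   f'(x) = 10·x + 3
  g(x) = 5·x^2 + 2·x   ⇒   g'(x) = 10·x + 2
  lim(x→∞) f'(x)/g'(x) = lim(x→∞) (10·x + 3)/(10·x + 2)
  = 1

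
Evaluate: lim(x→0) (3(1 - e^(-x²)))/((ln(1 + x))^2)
This is a 0/0 indeterminate form.

Apply L'Hôpital's rule: differentiate numerator and denominator separately.
  f(x) = 3 - 3·e^(-x^2)   ⇒   f'(x) = 6·x·e^(-x^2)
  g(x) = ln(x + 1)^2   ⇒   g'(x) = 2·ln(x + 1)/(x + 1)
  lim(x→0) f'(x)/g'(x) = lim(x→0) (6·x·e^(-x^2))/(2·ln(x + 1)/(x + 1))
  = 3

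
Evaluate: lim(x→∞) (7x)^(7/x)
This is an exponential indeterminate form.

For exponential indeterminate forms, take the natural log:
  Let L = lim(x→∞) (7x)^(7/x)
  Then ln(L) = lim(x→∞) [exponent × ln(base)]
  Evaluate using L'Hôpital or standard limits, then exponentiate.
  L = 1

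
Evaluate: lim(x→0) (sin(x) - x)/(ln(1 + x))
This is a 0/0 indeterminate form.

Apply L'Hôpital's rule: differentiate numerator and denominator separately.
  f(x) = -x + sin(x)   ⇒   f'(x) = cos(x) - 1
  g(x) = ln(x + 1)   ⇒   g'(x) = 1/(x + 1)
  lim(x→0) f'(x)/g'(x) = lim(x→0) (cos(x) - 1)/(1/(x + 1))
  = 0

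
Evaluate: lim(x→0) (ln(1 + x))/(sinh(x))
This is a 0/0 indeterminate form.

Apply L'Hôpital's rule: differentiate numerator and denominator separately.
  f(x) = ln(x + 1)   ⇒   f'(x) = 1/(x + 1)
  g(x) = sinh(x)   ⇒   g'(x) = cosh(x)
  lim(x→0) f'(x)/g'(x) = lim(x→0) (1/(x + 1))/(cosh(x))
  = 1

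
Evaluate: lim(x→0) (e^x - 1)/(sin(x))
This is a 0/0 indeterminate form.

Apply L'Hôpital's rule: differentiate numerator and denominator separately.
  f(x) = e^(x) - 1   ⇒   f'(x) = e^(x)
  g(x) = sin(x)   ⇒   g'(x) = cos(x)
  lim(x→0) f'(x)/g'(x) = lim(x→0) (e^(x))/(cos(x))
  = 1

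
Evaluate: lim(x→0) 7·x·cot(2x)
This is a 0·∞ indeterminate form.

Rewrite 0·∞ as a quotient (0/0 or ∞/∞ form), then apply L'Hôpital's rule:
  lim(x→0) 7·x·cot(2x) = 7/2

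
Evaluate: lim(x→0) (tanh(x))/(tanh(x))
This is a 0/0 indeterminate form.

Apply L'Hôpital's rule: differentiate numerator and denominator separately.
  f(x) = tanh(x)   ⇒   f'(x) = 1 - tanh(x)^2
  g(x) = tanh(x)   ⇒   g'(x) = 1 - tanh(x)^2
  lim(x→0) f'(x)/g'(x) = lim(x→0) (1 - tanh(x)^2)/(1 - tanh(x)^2)
  = 1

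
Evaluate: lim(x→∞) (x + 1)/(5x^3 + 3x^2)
This is an ∞/∞ indeterminate form.

Apply L'Hôpital's rule: differentiate numerator and denominator separately.
  f(x) = x + 1   ⇒   f'(x) = 1
  g(x) = 5·x^3 + 3·x^2   ⇒   g'(x) = 15·x^2 + 6·x
  lim(x→∞) f'(x)/g'(x) = lim(x→∞) (1)/(15·x^2 + 6·x)
  = 0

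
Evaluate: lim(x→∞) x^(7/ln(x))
This is an exponential indeterminate form.

For exponential indeterminate forms, take the natural log:
  Let L = lim(x→∞) x^(7/ln(x))
  Then ln(L) = lim(x→∞) [exponent × ln(base)]
  Evaluate using L'Hôpital or standard limits, then exponentiate.
  L = e^(7)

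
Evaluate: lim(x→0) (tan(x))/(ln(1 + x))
This is a 0/0 indeterminate form.

Apply L'Hôpital's rule: differentiate numerator and denominator separately.
  f(x) = tan(x)   ⇒   f'(x) = tan(x)^2 + 1
  g(x) = ln(x + 1)   ⇒   g'(x) = 1/(x + 1)
  lim(x→0) f'(x)/g'(x) = lim(x→0) (tan(x)^2 + 1)/(1/(x + 1))
  = 1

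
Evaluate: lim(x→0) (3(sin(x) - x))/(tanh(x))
This is a 0/0 indeterminate form.

Apply L'Hôpital's rule: differentiate numerator and denominator separately.
  f(x) = -3·x + 3·sin(x)   ⇒   f'(x) = 3·cos(x) - 3
  g(x) = tanh(x)   ⇒   g'(x) = 1 - tanh(x)^2
  lim(x→0) f'(x)/g'(x) = lim(x→0) (3·cos(x) - 3)/(1 - tanh(x)^2)
  = 0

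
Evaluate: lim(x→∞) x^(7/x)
This is an exponential indeterminate form.

For exponential indeterminate forms, take the natural log:
  Let L = lim(x→∞) x^(7/x)
  Then ln(L) = lim(x→∞) [exponent × ln(base)]
  Evaluate using L'Hôpital or standard limits, then exponentiate.
  L = 1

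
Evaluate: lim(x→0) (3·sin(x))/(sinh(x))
This is a 0/0 indeterminate form.

Apply L'Hôpital's rule: differentiate numerator and denominator separately.
  f(x) = 3·sin(x)   ⇒   f'(x) = 3·cos(x)
  g(x) = sinh(x)   ⇒   g'(x) = cosh(x)
  lim(x→0) f'(x)/g'(x) = lim(x→0) (3·cos(x))/(cosh(x))
  = 3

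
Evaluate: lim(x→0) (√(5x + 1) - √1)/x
This is a standard limit.

Factor or rationalize the expression:
  lim(x→0) (√(5x + 1) - √1)/x = 5/2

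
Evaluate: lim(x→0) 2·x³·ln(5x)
This is a 0·∞ indeterminate form.

Rewrite 0·∞ as a quotient (0/0 or ∞/∞ form), then apply L'Hôpital's rule:
  lim(x→0) 2·x³·ln(5x) = 0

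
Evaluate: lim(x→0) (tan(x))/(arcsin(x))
This is a 0/0 indeterminate form.

Apply L'Hôpital's rule: differentiate numerator and denominator separately.
  f(x) = tan(x)   ⇒   f'(x) = tan(x)^2 + 1
  g(x) = asin(x)   ⇒   g'(x) = 1/sqrt(1 - x^2)
  lim(x→0) f'(x)/g'(x) = lim(x→0) (tan(x)^2 + 1)/(1/sqrt(1 - x^2))
  = 1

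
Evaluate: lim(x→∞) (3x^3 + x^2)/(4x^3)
This is an ∞/∞ indeterminate form.

Apply L'Hôpital's rule: differentiate numerator and denominator separately.
  f(x) = 3·x^3 + x^2   ⇒   f'(x) = 9·x^2 + 2·x
  g(x) = 4·x^3   ⇒   g'(x) = 12·x^2
  lim(x→∞) f'(x)/g'(x) = lim(x→∞) (9·x^2 + 2·x)/(12·x^2)
  = 3/4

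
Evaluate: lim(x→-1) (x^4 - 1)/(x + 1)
This is a standard limit.

Factor or rationalize the expression:
  lim(x→-1) (x^4 - 1)/(x + 1) = -4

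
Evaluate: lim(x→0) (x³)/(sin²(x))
This is a 0/0 indeterminate form.

Apply L'Hôpital's rule: differentiate numerator and denominator separately.
  f(x) = x^3   ⇒   f'(x) = 3·x^2
  g(x) = sin(x)^2   ⇒   g'(x) = 2·sin(x)·cos(x)
  lim(x→0) f'(x)/g'(x) = lim(x→0) (3·x^2)/(2·sin(x)·cos(x))
  = 0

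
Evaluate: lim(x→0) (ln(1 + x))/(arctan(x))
This is a 0/0 indeterminate form.

Apply L'Hôpital's rule: differentiate numerator and denominator separately.
  f(x) = ln(x + 1)   ⇒   f'(x) = 1/(x + 1)
  g(x) = atan(x)   ⇒   g'(x) = 1/(x^2 + 1)
  lim(x→0) f'(x)/g'(x) = lim(x→0) (1/(x + 1))/(1/(x^2 + 1))
  = 1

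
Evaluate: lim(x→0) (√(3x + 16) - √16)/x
This is a standard limit.

Factor or rationalize the expression:
  lim(x→0) (√(3x + 16) - √16)/x = 3/8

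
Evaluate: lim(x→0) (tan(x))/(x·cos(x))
This is a 0/0 indeterminate form.

Apply L'Hôpital's rule: differentiate numerator and denominator separately.
  f(x) = tan(x)   ⇒   f'(x) = tan(x)^2 + 1
  g(x) = x·cos(x)   ⇒   g'(x) = -x·sin(x) + cos(x)
  lim(x→0) f'(x)/g'(x) = lim(x→0) (tan(x)^2 + 1)/(-x·sin(x) + cos(x))
  = 1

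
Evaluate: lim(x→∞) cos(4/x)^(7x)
This is an exponential indeterminate form.

For exponential indeterminate forms, take the natural log:
  Let L = lim(x→∞) cos(4/x)^(7x)
  Then ln(L) = lim(x→∞) [exponent × ln(base)]
  Evaluate using L'Hôpital or standard limits, then exponentiate.
  L = 1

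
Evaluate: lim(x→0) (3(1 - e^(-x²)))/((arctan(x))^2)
This is a 0/0 indeterminate form.

Apply L'Hôpital's rule: differentiate numerator and denominator separately.
  f(x) = 3 - 3·e^(-x^2)   ⇒   f'(x) = 6·x·e^(-x^2)
  g(x) = atan(x)^2   ⇒   g'(x) = 2·atan(x)/(x^2 + 1)
  lim(x→0) f'(x)/g'(x) = lim(x→0) (6·x·e^(-x^2))/(2·atan(x)/(x^2 + 1))
  = 3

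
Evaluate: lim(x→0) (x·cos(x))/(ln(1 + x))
This is a 0/0 indeterminate form.

Apply L'Hôpital's rule: differentiate numerator and denominator separately.
  f(x) = x·cos(x)   ⇒   f'(x) = -x·sin(x) + cos(x)
  g(x) = ln(x + 1)   ⇒   g'(x) = 1/(x + 1)
  lim(x→0) f'(x)/g'(x) = lim(x→0) (-x·sin(x) + cos(x))/(1/(x + 1))
  = 1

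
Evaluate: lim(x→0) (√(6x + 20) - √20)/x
This is a standard limit.

Factor or rationalize the expression:
  lim(x→0) (√(6x + 20) - √20)/x = 3·sqrt(5)/10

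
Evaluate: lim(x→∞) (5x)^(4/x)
This is an exponential indeterminate form.

For exponential indeterminate forms, take the natural log:
  Let L = lim(x→∞) (5x)^(4/x)
  Then ln(L) = lim(x→∞) [exponent × ln(base)]
  Evaluate using L'Hôpital or standard limits, then exponentiate.
  L = 1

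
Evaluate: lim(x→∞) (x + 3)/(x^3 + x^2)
This is an ∞/∞ indeterminate form.

Apply L'Hôpital's rule: differentiate numerator and denominator separately.
  f(x) = x + 3   ⇒   f'(x) = 1
  g(x) = x^3 + x^2   ⇒   g'(x) = 3·x^2 + 2·x
  lim(x→∞) f'(x)/g'(x) = lim(x→∞) (1)/(3·x^2 + 2·x)
  = 0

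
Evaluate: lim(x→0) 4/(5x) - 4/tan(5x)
This is an ∞-∞ indeterminate form.

Combine fractions or rationalize to convert ∞-∞ to 0/0 form:
  lim(x→0) 4/(5x) - 4/tan(5x) = 0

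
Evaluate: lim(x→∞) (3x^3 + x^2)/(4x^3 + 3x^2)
This is an ∞/∞ indeterminate form.

Apply L'Hôpital's rule: differentiate numerator and denominator separately.
  f(x) = 3·x^3 + x^2   ⇒   f'(x) = 9·x^2 + 2·x
  g(x) = 4·x^3 + 3·x^2   ⇒   g'(x) = 12·x^2 + 6·x
  lim(x→∞) f'(x)/g'(x) = lim(x→∞) (9·x^2 + 2·x)/(12·x^2 + 6·x)
  = 3/4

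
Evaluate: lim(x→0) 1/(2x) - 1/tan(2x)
This is an ∞-∞ indeterminate form.

Combine fractions or rationalize to convert ∞-∞ to 0/0 form:
  lim(x→0) 1/(2x) - 1/tan(2x) = 0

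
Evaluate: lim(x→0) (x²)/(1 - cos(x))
This is a 0/0 indeterminate form.

Apply L'Hôpital's rule: differentiate numerator and denominator separately.
  f(x) = x^2   ⇒   f'(x) = 2·x
  g(x) = 1 - cos(x)   ⇒   g'(x) = sin(x)
  lim(x→0) f'(x)/g'(x) = lim(x→0) (2·x)/(sin(x))
  = 2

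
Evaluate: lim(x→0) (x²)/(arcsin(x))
This is a 0/0 indeterminate form.

Apply L'Hôpital's rule: differentiate numerator and denominator separately.
  f(x) = x^2   ⇒   f'(x) = 2·x
  g(x) = asin(x)   ⇒   g'(x) = 1/sqrt(1 - x^2)
  lim(x→0) f'(x)/g'(x) = lim(x→0) (2·x)/(1/sqrt(1 - x^2))
  = 0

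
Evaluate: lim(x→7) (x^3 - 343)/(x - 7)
This is a standard limit.

Factor or rationalize the expression:
  lim(x→7) (x^3 - 343)/(x - 7) = 147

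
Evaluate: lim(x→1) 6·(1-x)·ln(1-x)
This is a 0·∞ indeterminate form.

Rewrite 0·∞ as a quotient (0/0 or ∞/∞ form), then apply L'Hôpital's rule:
  lim(x→1) 6·(1-x)·ln(1-x) = 0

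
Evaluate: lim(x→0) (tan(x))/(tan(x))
This is a 0/0 indeterminate form.

Apply L'Hôpital's rule: differentiate numerator and denominator separately.
  f(x) = tan(x)   ⇒   f'(x) = tan(x)^2 + 1
  g(x) = tan(x)   ⇒   g'(x) = tan(x)^2 + 1
  lim(x→0) f'(x)/g'(x) = lim(x→0) (tan(x)^2 + 1)/(tan(x)^2 + 1)
  = 1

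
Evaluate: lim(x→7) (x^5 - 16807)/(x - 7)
This is a standard limit.

Factor or rationalize the expression:
  lim(x→7) (x^5 - 16807)/(x - 7) = 12005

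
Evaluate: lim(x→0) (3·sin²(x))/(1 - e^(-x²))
This is a 0/0 indeterminate form.

Apply L'Hôpital's rule: differentiate numerator and denominator separately.
  f(x) = 3·sin(x)^2   ⇒   f'(x) = 6·sin(x)·cos(x)
  g(x) = 1 - e^(-x^2)   ⇒   g'(x) = 2·x·e^(-x^2)
  lim(x→0) f'(x)/g'(x) = lim(x→0) (6·sin(x)·cos(x))/(2·x·e^(-x^2))
  = 3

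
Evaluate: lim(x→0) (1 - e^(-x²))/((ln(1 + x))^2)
This is a 0/0 indeterminate form.

Apply L'Hôpital's rule: differentiate numerator and denominator separately.
  f(x) = 1 - e^(-x^2)   ⇒   f'(x) = 2·x·e^(-x^2)
  g(x) = ln(x + 1)^2   ⇒   g'(x) = 2·ln(x + 1)/(x + 1)
  lim(x→0) f'(x)/g'(x) = lim(x→0) (2·x·e^(-x^2))/(2·ln(x + 1)/(x + 1))
  = 1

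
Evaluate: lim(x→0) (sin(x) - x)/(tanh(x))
This is a 0/0 indeterminate form.

Apply L'Hôpital's rule: differentiate numerator and denominator separately.
  f(x) = -x + sin(x)   ⇒   f'(x) = cos(x) - 1
  g(x) = tanh(x)   ⇒   g'(x) = 1 - tanh(x)^2
  lim(x→0) f'(x)/g'(x) = lim(x→0) (cos(x) - 1)/(1 - tanh(x)^2)
  = 0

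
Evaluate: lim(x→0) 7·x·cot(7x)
This is a 0·∞ indeterminate form.

Rewrite 0·∞ as a quotient (0/0 or ∞/∞ form), then apply L'Hôpital's rule:
  lim(x→0) 7·x·cot(7x) = 1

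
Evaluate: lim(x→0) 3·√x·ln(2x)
This is a 0·∞ indeterminate form.

Rewrite 0·∞ as a quotient (0/0 or ∞/∞ form), then apply L'Hôpital's rule:
  lim(x→0) 3·√x·ln(2x) = 0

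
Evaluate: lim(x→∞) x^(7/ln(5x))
This is an exponential indeterminate form.

For exponential indeterminate forms, take the natural log:
  Let L = lim(x→∞) x^(7/ln(5x))
  Then ln(L) = lim(x→∞) [exponent × ln(base)]
  Evaluate using L'Hôpital or standard limits, then exponentiate.
  L = e^(7)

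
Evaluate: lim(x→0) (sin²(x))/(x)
This is a 0/0 indeterminate form.

Apply L'Hôpital's rule: differentiate numerator and denominator separately.
  f(x) = sin(x)^2   ⇒   f'(x) = 2·sin(x)·cos(x)
  g(x) = x   ⇒   g'(x) = 1
  lim(x→0) f'(x)/g'(x) = lim(x→0) (2·sin(x)·cos(x))/(1)
  = 0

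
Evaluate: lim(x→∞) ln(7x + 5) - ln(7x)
This is an ∞-∞ indeterminate form.

Combine fractions or rationalize to convert ∞-∞ to 0/0 form:
  lim(x→∞) ln(7x + 5) - ln(7x) = 0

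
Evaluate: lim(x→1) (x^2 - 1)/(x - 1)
This is a standard limit.

Factor or rationalize the expression:
  lim(x→1) (x^2 - 1)/(x - 1) = 2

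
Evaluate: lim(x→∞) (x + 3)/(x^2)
This is an ∞/∞ indeterminate form.

Apply L'Hôpital's rule: differentiate numerator and denominator separately.
  f(x) = x + 3   ⇒   f'(x) = 1
  g(x) = x^2   ⇒   g'(x) = 2·x
  lim(x→∞) f'(x)/g'(x) = lim(x→∞) (1)/(2·x)
  = 0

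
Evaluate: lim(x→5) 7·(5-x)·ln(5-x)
This is a 0·∞ indeterminate form.

Rewrite 0·∞ as a quotient (0/0 or ∞/∞ form), then apply L'Hôpital's rule:
  lim(x→5) 7·(5-x)·ln(5-x) = 0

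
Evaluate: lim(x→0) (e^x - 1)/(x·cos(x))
This is a 0/0 indeterminate form.

Apply L'Hôpital's rule: differentiate numerator and denominator separately.
  f(x) = e^(x) - 1   ⇒   f'(x) = e^(x)
  g(x) = x·cos(x)   ⇒   g'(x) = -x·sin(x) + cos(x)
  lim(x→0) f'(x)/g'(x) = lim(x→0) (e^(x))/(-x·sin(x) + cos(x))
  = 1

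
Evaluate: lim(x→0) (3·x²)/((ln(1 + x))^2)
This is a 0/0 indeterminate form.

Apply L'Hôpital's rule: differentiate numerator and denominator separately.
  f(x) = 3·x^2   ⇒   f'(x) = 6·x
  g(x) = ln(x + 1)^2   ⇒   g'(x) = 2·ln(x + 1)/(x + 1)
  lim(x→0) f'(x)/g'(x) = lim(x→0) (6·x)/(2·ln(x + 1)/(x + 1))
  = 3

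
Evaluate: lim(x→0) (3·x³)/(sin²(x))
This is a 0/0 indeterminate form.

Apply L'Hôpital's rule: differentiate numerator and denominator separately.
  f(x) = 3·x^3   ⇒   f'(x) = 9·x^2
  g(x) = sin(x)^2   ⇒   g'(x) = 2·sin(x)·cos(x)
  lim(x→0) f'(x)/g'(x) = lim(x→0) (9·x^2)/(2·sin(x)·cos(x))
  = 0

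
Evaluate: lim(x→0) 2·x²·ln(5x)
This is a 0·∞ indeterminate form.

Rewrite 0·∞ as a quotient (0/0 or ∞/∞ form), then apply L'Hôpital's rule:
  lim(x→0) 2·x²·ln(5x) = 0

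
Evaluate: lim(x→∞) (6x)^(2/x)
This is an exponential indeterminate form.

For exponential indeterminate forms, take the natural log:
  Let L = lim(x→∞) (6x)^(2/x)
  Then ln(L) = lim(x→∞) [exponent × ln(base)]
  Evaluate using L'Hôpital or standard limits, then exponentiate.
  L = 1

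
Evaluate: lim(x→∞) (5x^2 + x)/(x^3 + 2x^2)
This is an ∞/∞ indeterminate form.

Apply L'Hôpital's rule: differentiate numerator and denominator separately.
  f(x) = 5·x^2 + x   ⇒   f'(x) = 10·x + 1
  g(x) = x^3 + 2·x^2   ⇒   g'(x) = 3·x^2 + 4·x
  lim(x→∞) f'(x)/g'(x) = lim(x→∞) (10·x + 1)/(3·x^2 + 4·x)
  = 0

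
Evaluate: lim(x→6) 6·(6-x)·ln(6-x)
This is a 0·∞ indeterminate form.

Rewrite 0·∞ as a quotient (0/0 or ∞/∞ form), then apply L'Hôpital's rule:
  lim(x→6) 6·(6-x)·ln(6-x) = 0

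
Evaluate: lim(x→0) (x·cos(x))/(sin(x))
This is a 0/0 indeterminate form.

Apply L'Hôpital's rule: differentiate numerator and denominator separately.
  f(x) = x·cos(x)   ⇒   f'(x) = -x·sin(x) + cos(x)
  g(x) = sin(x)   ⇒   g'(x) = cos(x)
  lim(x→0) f'(x)/g'(x) = lim(x→0) (-x·sin(x) + cos(x))/(cos(x))
  = 1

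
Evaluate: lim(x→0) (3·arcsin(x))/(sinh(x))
This is a 0/0 indeterminate form.

Apply L'Hôpital's rule: differentiate numerator and denominator separately.
  f(x) = 3·asin(x)   ⇒   f'(x) = 3/sqrt(1 - x^2)
  g(x) = sinh(x)   ⇒   g'(x) = cosh(x)
  lim(x→0) f'(x)/g'(x) = lim(x→0) (3/sqrt(1 - x^2))/(cosh(x))
  = 3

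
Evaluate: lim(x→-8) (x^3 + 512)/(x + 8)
This is a standard limit.

Factor or rationalize the expression:
  lim(x→-8) (x^3 + 512)/(x + 8) = 192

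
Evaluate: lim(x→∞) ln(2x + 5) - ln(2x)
This is an ∞-∞ indeterminate form.

Combine fractions or rationalize to convert ∞-∞ to 0/0 form:
  lim(x→∞) ln(2x + 5) - ln(2x) = 0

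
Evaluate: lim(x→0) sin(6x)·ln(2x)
This is a 0·∞ indeterminate form.

Rewrite 0·∞ as a quotient (0/0 or ∞/∞ form), then apply L'Hôpital's rule:
  lim(x→0) sin(6x)·ln(2x) = 0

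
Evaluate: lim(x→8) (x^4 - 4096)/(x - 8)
This is a standard limit.

Factor or rationalize the expression:
  lim(x→8) (x^4 - 4096)/(x - 8) = 2048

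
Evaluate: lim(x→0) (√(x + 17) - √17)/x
This is a standard limit.

Factor or rationalize the expression:
  lim(x→0) (√(x + 17) - √17)/x = sqrt(17)/34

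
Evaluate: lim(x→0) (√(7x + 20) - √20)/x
This is a standard limit.

Factor or rationalize the expression:
  lim(x→0) (√(7x + 20) - √20)/x = 7·sqrt(5)/20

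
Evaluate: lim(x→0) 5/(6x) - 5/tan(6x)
This is an ∞-∞ indeterminate form.

Combine fractions or rationalize to convert ∞-∞ to 0/0 form:
  lim(x→0) 5/(6x) - 5/tan(6x) = 0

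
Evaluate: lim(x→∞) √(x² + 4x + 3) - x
This is an ∞-∞ indeterminate form.

Combine fractions or rationalize to convert ∞-∞ to 0/0 form:
  lim(x→∞) √(x² + 4x + 3) - x = 2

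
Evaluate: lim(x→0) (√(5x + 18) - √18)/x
This is a standard limit.

Factor or rationalize the expression:
  lim(x→0) (√(5x + 18) - √18)/x = 5·sqrt(2)/12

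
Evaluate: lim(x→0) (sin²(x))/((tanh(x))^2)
This is a 0/0 indeterminate form.

Apply L'Hôpital's rule: differentiate numerator and denominator separately.
  f(x) = sin(x)^2   ⇒   f'(x) = 2·sin(x)·cos(x)
  g(x) = tanh(x)^2   ⇒   g'(x) = (2 - 2·tanh(x)^2)·tanh(x)
  lim(x→0) f'(x)/g'(x) = lim(x→0) (2·sin(x)·cos(x))/((2 - 2·tanh(x)^2)·tanh(x))
  = 1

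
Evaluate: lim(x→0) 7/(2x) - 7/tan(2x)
This is an ∞-∞ indeterminate form.

Combine fractions or rationalize to convert ∞-∞ to 0/0 form:
  lim(x→0) 7/(2x) - 7/tan(2x) = 0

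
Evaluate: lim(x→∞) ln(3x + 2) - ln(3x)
This is an ∞-∞ indeterminate form.

Combine fractions or rationalize to convert ∞-∞ to 0/0 form:
  lim(x→∞) ln(3x + 2) - ln(3x) = 0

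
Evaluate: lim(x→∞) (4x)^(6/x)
This is an exponential indeterminate form.

For exponential indeterminate forms, take the natural log:
  Let L = lim(x→∞) (4x)^(6/x)
  Then ln(L) = lim(x→∞) [exponent × ln(base)]
  Evaluate using L'Hôpital or standard limits, then exponentiate.
  L = 1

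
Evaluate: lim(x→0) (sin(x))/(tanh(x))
This is a 0/0 indeterminate form.

Apply L'Hôpital's rule: differentiate numerator and denominator separately.
  f(x) = sin(x)   ⇒   f'(x) = cos(x)
  g(x) = tanh(x)   ⇒   g'(x) = 1 - tanh(x)^2
  lim(x→0) f'(x)/g'(x) = lim(x→0) (cos(x))/(1 - tanh(x)^2)
  = 1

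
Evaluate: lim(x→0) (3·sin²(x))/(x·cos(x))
This is a 0/0 indeterminate form.

Apply L'Hôpital's rule: differentiate numerator and denominator separately.
  f(x) = 3·sin(x)^2   ⇒   f'(x) = 6·sin(x)·cos(x)
  g(x) = x·cos(x)   ⇒   g'(x) = -x·sin(x) + cos(x)
  lim(x→0) f'(x)/g'(x) = lim(x→0) (6·sin(x)·cos(x))/(-x·sin(x) + cos(x))
  = 0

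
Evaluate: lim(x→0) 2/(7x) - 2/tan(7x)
This is an ∞-∞ indeterminate form.

Combine fractions or rationalize to convert ∞-∞ to 0/0 form:
  lim(x→0) 2/(7x) - 2/tan(7x) = 0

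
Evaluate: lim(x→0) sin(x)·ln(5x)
This is a 0·∞ indeterminate form.

Rewrite 0·∞ as a quotient (0/0 or ∞/∞ form), then apply L'Hôpital's rule:
  lim(x→0) sin(x)·ln(5x) = 0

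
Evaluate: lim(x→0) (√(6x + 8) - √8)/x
This is a standard limit.

Factor or rationalize the expression:
  lim(x→0) (√(6x + 8) - √8)/x = 3·sqrt(2)/4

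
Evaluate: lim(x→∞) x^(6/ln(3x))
This is an exponential indeterminate form.

For exponential indeterminate forms, take the natural log:
  Let L = lim(x→∞) x^(6/ln(3x))
  Then ln(L) = lim(x→∞) [exponent × ln(base)]
  Evaluate using L'Hôpital or standard limits, then exponentiate.
  L = e^(6)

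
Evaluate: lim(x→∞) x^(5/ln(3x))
This is an exponential indeterminate form.

For exponential indeterminate forms, take the natural log:
  Let L = lim(x→∞) x^(5/ln(3x))
  Then ln(L) = lim(x→∞) [exponent × ln(base)]
  Evaluate using L'Hôpital or standard limits, then exponentiate.
  L = e^(5)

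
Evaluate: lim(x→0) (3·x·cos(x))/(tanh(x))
This is a 0/0 indeterminate form.

Apply L'Hôpital's rule: differentiate numerator and denominator separately.
  f(x) = 3·x·cos(x)   ⇒   f'(x) = -3·x·sin(x) + 3·cos(x)
  g(x) = tanh(x)   ⇒   g'(x) = 1 - tanh(x)^2
  lim(x→0) f'(x)/g'(x) = lim(x→0) (-3·x·sin(x) + 3·cos(x))/(1 - tanh(x)^2)
  = 3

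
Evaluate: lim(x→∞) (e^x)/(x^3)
This is an ∞/∞ indeterminate form.

Apply L'Hôpital's rule: differentiate numerator and denominator separately.
  f(x) = e^(x)   ⇒   f'(x) = e^(x)
  g(x) = x^3   ⇒   g'(x) = 3·x^2
  lim(x→∞) f'(x)/g'(x) = lim(x→∞) (e^(x))/(3·x^2)
  = ∞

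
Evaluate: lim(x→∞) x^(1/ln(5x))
This is an exponential indeterminate form.

For exponential indeterminate forms, take the natural log:
  Let L = lim(x→∞) x^(1/ln(5x))
  Then ln(L) = lim(x→∞) [exponent × ln(base)]
  Evaluate using L'Hôpital or standard limits, then exponentiate.
  L = e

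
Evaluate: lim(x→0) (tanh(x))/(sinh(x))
This is a 0/0 indeterminate form.

Apply L'Hôpital's rule: differentiate numerator and denominator separately.
  f(x) = tanh(x)   ⇒   f'(x) = 1 - tanh(x)^2
  g(x) = sinh(x)   ⇒   g'(x) = cosh(x)
  lim(x→0) f'(x)/g'(x) = lim(x→0) (1 - tanh(x)^2)/(cosh(x))
  = 1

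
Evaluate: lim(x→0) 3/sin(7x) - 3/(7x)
This is an ∞-∞ indeterminate form.

Combine fractions or rationalize to convert ∞-∞ to 0/0 form:
  lim(x→0) 3/sin(7x) - 3/(7x) = 0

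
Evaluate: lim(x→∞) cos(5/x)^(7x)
This is an exponential indeterminate form.

For exponential indeterminate forms, take the natural log:
  Let L = lim(x→∞) cos(5/x)^(7x)
  Then ln(L) = lim(x→∞) [exponent × ln(base)]
  Evaluate using L'Hôpital or standard limits, then exponentiate.
  L = 1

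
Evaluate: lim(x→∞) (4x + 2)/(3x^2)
This is an ∞/∞ indeterminate form.

Apply L'Hôpital's rule: differentiate numerator and denominator separately.
  f(x) = 4·x + 2   ⇒   f'(x) = 4
  g(x) = 3·x^2   ⇒   g'(x) = 6·x
  lim(x→∞) f'(x)/g'(x) = lim(x→∞) (4)/(6·x)
  = 0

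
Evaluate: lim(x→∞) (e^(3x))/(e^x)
This is an ∞/∞ indeterminate form.

Apply L'Hôpital's rule: differentiate numerator and denominator separately.
  f(x) = e^(3·x)   ⇒   f'(x) = 3·e^(3·x)
  g(x) = e^(x)   ⇒   g'(x) = e^(x)
  lim(x→∞) f'(x)/g'(x) = lim(x→∞) (3·e^(3·x))/(e^(x))
  = ∞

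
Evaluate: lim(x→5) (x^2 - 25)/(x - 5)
This is a standard limit.

Factor or rationalize the expression:
  lim(x→5) (x^2 - 25)/(x - 5) = 10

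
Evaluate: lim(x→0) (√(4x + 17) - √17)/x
This is a standard limit.

Factor or rationalize the expression:
  lim(x→0) (√(4x + 17) - √17)/x = 2·sqrt(17)/17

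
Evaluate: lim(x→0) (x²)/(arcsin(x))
This is a 0/0 indeterminate form.

Apply L'Hôpital's rule: differentiate numerator and denominator separately.
  f(x) = x^2   ⇒   f'(x) = 2·x
  g(x) = asin(x)   ⇒   g'(x) = 1/sqrt(1 - x^2)
  lim(x→0) f'(x)/g'(x) = lim(x→0) (2·x)/(1/sqrt(1 - x^2))
  = 0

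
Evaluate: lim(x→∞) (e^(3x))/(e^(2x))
This is an ∞/∞ indeterminate form.

Apply L'Hôpital's rule: differentiate numerator and denominator separately.
  f(x) = e^(3·x)   ⇒   f'(x) = 3·e^(3·x)
  g(x) = e^(2·x)   ⇒   g'(x) = 2·e^(2·x)
  lim(x→∞) f'(x)/g'(x) = lim(x→∞) (3·e^(3·x))/(2·e^(2·x))
  = ∞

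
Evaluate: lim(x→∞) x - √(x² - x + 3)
This is an ∞-∞ indeterminate form.

Combine fractions or rationalize to convert ∞-∞ to 0/0 form:
  lim(x→∞) x - √(x² - x + 3) = 1/2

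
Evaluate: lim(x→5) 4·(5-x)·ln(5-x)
This is a 0·∞ indeterminate form.

Rewrite 0·∞ as a quotient (0/0 or ∞/∞ form), then apply L'Hôpital's rule:
  lim(x→5) 4·(5-x)·ln(5-x) = 0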